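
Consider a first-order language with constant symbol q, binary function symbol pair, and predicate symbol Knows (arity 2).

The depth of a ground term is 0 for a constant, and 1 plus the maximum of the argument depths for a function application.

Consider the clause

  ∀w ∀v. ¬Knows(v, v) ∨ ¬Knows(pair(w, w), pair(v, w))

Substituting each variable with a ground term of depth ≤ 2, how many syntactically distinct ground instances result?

25

Ground terms of depth ≤ 2:
  Let N_k count ground terms of depth at most k. Each non-constant term of depth ≤ k is some function symbol applied to depth-≤(k−1) arguments, giving N_k = 1 + N_{k-1}^2.
  N_0 = 1
  N_1 = 1 + 1^2 = 2
  N_2 = 1 + 2^2 = 5
  Explicitly: q, pair(q, q), pair(q, pair(q, q)), pair(pair(q, q), q), pair(pair(q, q), pair(q, q)).
So there are 5 ground terms available for substitution.
Each of w, v ranges independently over the available ground terms, and distinct assignments produce distinct instances.
Number of ground instances = 5^2 = 25.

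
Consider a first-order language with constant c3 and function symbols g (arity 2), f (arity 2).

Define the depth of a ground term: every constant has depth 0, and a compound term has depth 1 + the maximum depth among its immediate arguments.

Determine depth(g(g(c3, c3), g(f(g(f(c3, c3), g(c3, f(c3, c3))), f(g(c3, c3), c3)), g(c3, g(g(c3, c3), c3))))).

depth(g(c3, c3)) = 1 + max(0, 0) = 1
depth(f(c3, c3)) = 1 + max(0, 0) = 1
depth(g(c3, f(c3, c3))) = 1 + max(0, 1) = 2
depth(g(f(c3, c3), g(c3, f(c3, c3)))) = 1 + max(1, 2) = 3
depth(f(g(c3, c3), c3)) = 1 + max(1, 0) = 2
depth(f(g(f(c3, c3), g(c3, f(c3, c3))), f(g(c3, c3), c3))) = 1 + max(3, 2) = 4
depth(g(g(c3, c3), c3)) = 1 + max(1, 0) = 2
depth(g(c3, g(g(c3, c3), c3))) = 1 + max(0, 2) = 3
depth(g(f(g(f(c3, c3), g(c3, f(c3, c3))), f(g(c3, c3), c3)), g(c3, g(g(c3, c3), c3)))) = 1 + max(4, 3) = 5
depth(g(g(c3, c3), g(f(g(f(c3, c3), g(c3, f(c3, c3))), f(g(c3, c3), c3)), g(c3, g(g(c3, c3), c3))))) = 1 + max(1, 5) = 6

6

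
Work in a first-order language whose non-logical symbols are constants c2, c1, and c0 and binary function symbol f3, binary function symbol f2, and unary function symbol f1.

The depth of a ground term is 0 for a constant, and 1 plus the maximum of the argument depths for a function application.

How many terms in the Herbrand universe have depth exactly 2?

1155

Write N_k for the number of ground terms of depth ≤ k. A term of depth ≤ k is either a constant or a function symbol applied to arguments of depth ≤ k−1, so N_k = 3 + N_{k-1}^2 + N_{k-1}^2 + N_{k-1}.
N_0 = 3
N_1 = 3 + 3^2 + 3^2 + 3 = 24
N_2 = 3 + 24^2 + 24^2 + 24 = 1179
Terms of depth exactly 2: N_2 − N_1 = 1179 − 24 = 1155.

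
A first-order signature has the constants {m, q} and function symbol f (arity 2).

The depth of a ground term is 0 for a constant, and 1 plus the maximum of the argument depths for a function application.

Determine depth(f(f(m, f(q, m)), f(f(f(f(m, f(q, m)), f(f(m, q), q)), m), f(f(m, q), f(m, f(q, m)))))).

6

depth(f(q, m)) = 1 + max(0, 0) = 1
depth(f(m, f(q, m))) = 1 + max(0, 1) = 2
depth(f(m, q)) = 1 + max(0, 0) = 1
depth(f(f(m, q), q)) = 1 + max(1, 0) = 2
depth(f(f(m, f(q, m)), f(f(m, q), q))) = 1 + max(2, 2) = 3
depth(f(f(f(m, f(q, m)), f(f(m, q), q)), m)) = 1 + max(3, 0) = 4
depth(f(f(m, q), f(m, f(q, m)))) = 1 + max(1, 2) = 3
depth(f(f(f(f(m, f(q, m)), f(f(m, q), q)), m), f(f(m, q), f(m, f(q, m))))) = 1 + max(4, 3) = 5
depth(f(f(m, f(q, m)), f(f(f(f(m, f(q, m)), f(f(m, q), q)), m), f(f(m, q), f(m, f(q, m)))))) = 1 + max(2, 5) = 6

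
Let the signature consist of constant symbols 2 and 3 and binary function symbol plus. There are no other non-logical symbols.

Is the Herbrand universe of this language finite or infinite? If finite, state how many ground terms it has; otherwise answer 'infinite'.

The signature has at least one function symbol (plus, arity 2) and at least one constant (2).
Iterating plus gives infinitely many distinct ground terms: 2, plus(2, 2), plus(plus(2, 2), plus(2, 2)), ...
So the Herbrand universe is infinite.

infinite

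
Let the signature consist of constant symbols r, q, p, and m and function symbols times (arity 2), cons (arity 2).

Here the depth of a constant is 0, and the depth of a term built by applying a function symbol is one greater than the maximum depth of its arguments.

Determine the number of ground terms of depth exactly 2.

2560

Let N_k = |{terms of depth ≤ k}|. Then N_0 = 4 and N_k = 4 + N_{k-1}^2 + N_{k-1}^2 for k ≥ 1 (one summand per function symbol, arity giving the exponent).
N_0 = 4
N_1 = 4 + 4^2 + 4^2 = 36
N_2 = 4 + 36^2 + 36^2 = 2596
Terms of depth exactly 2: N_2 − N_1 = 2596 − 36 = 2560.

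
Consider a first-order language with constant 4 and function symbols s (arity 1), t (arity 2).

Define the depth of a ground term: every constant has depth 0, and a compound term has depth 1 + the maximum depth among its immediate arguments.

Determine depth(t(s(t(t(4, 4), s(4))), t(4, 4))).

depth(t(4, 4)) = 1 + max(0, 0) = 1
depth(s(4)) = 1 + depth(4) = 1 + 0 = 1
depth(t(t(4, 4), s(4))) = 1 + max(1, 1) = 2
depth(s(t(t(4, 4), s(4)))) = 1 + depth(t(t(4, 4), s(4))) = 1 + 2 = 3
depth(t(s(t(t(4, 4), s(4))), t(4, 4))) = 1 + max(3, 1) = 4

4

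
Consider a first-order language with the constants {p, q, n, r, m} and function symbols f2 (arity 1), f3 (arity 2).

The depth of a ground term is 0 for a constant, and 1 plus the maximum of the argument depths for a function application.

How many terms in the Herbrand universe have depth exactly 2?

If N_k denotes the number of depth-≤k ground terms, the 5 constants give N_0 = 5, and each function symbol of arity r contributes N_{k-1}^r new terms at level k: N_k = 5 + N_{k-1} + N_{k-1}^2.
N_0 = 5
N_1 = 5 + 5 + 5^2 = 35
N_2 = 5 + 35 + 35^2 = 1265
Terms of depth exactly 2: N_2 − N_1 = 1265 − 35 = 1230.

1230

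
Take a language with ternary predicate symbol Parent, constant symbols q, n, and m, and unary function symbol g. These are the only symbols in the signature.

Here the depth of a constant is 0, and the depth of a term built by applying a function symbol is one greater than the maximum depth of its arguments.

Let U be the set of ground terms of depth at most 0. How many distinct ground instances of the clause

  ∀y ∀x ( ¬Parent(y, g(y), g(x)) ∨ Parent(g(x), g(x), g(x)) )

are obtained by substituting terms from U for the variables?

9

Ground terms of depth ≤ 0:
  Count level by level. With function symbols g/1, the terms of depth ≤ k are the 3 constants together with each function applied to depth-≤(k−1) tuples, so N_k = 3 + N_{k-1}.
  N_0 = 3
  Explicitly: q, n, m.
So there are 3 ground terms available for substitution.
Each of y, x ranges independently over the available ground terms, and distinct assignments produce distinct instances.
Number of ground instances = 3^2 = 9.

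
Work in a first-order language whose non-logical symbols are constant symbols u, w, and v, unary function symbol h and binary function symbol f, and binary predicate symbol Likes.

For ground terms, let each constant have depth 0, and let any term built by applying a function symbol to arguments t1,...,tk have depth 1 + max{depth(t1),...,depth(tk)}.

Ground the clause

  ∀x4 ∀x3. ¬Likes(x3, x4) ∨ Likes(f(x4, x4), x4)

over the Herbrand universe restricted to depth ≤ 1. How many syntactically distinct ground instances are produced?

Ground terms of depth ≤ 1:
  If N_k denotes the number of depth-≤k ground terms, the 3 constants give N_0 = 3, and each function symbol of arity r contributes N_{k-1}^r new terms at level k: N_k = 3 + N_{k-1} + N_{k-1}^2.
  N_0 = 3
  N_1 = 3 + 3 + 3^2 = 15
So there are 15 ground terms available for substitution.
Each of x4, x3 ranges independently over the available ground terms, and distinct assignments produce distinct instances.
Number of ground instances = 15^2 = 225.

225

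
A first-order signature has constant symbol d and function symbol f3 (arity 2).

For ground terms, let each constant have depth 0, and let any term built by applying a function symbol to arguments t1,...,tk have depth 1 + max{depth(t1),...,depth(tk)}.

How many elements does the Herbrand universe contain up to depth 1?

Count level by level. With function symbols f3/2, the terms of depth ≤ k are the 1 constant together with each function applied to depth-≤(k−1) tuples, so N_k = 1 + N_{k-1}^2.
N_0 = 1
N_1 = 1 + 1^2 = 2
Explicitly: d, f3(d, d).

2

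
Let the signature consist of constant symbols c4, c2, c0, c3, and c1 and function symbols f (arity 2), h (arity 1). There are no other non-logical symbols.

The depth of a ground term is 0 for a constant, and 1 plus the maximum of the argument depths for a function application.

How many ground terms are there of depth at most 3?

Let N_k count ground terms of depth at most k. Each non-constant term of depth ≤ k is some function symbol applied to depth-≤(k−1) arguments, giving N_k = 5 + N_{k-1}^2 + N_{k-1}.
N_0 = 5
N_1 = 5 + 5^2 + 5 = 35
N_2 = 5 + 35^2 + 35 = 1265
N_3 = 5 + 1265^2 + 1265 = 1601495

1601495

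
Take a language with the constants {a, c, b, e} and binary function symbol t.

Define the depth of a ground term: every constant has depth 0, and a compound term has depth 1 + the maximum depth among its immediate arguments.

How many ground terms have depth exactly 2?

384

Let N_k count ground terms of depth at most k. Each non-constant term of depth ≤ k is some function symbol applied to depth-≤(k−1) arguments, giving N_k = 4 + N_{k-1}^2.
N_0 = 4
N_1 = 4 + 4^2 = 20
N_2 = 4 + 20^2 = 404
Terms of depth exactly 2: N_2 − N_1 = 404 − 20 = 384.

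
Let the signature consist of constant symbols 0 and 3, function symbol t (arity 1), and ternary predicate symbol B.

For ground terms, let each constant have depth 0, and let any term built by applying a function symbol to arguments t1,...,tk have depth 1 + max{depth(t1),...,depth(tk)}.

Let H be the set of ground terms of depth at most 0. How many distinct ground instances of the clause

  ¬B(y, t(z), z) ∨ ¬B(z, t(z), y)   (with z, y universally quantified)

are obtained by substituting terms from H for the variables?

Ground terms of depth ≤ 0:
  Count level by level. With function symbols t/1, the terms of depth ≤ k are the 2 constants together with each function applied to depth-≤(k−1) tuples, so N_k = 2 + N_{k-1}.
  N_0 = 2
  Explicitly: 0, 3.
So there are 2 ground terms available for substitution.
The body mentions every one of the 2 quantified variables; since ground terms form a free algebra, no two substitutions collapse to the same formula.
Number of ground instances = 2^2 = 4.

4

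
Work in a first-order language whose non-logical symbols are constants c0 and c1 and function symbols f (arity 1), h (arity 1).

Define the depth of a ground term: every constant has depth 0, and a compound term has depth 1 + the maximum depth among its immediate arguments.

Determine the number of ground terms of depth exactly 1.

4

Let N_k = |{terms of depth ≤ k}|. Then N_0 = 2 and N_k = 2 + N_{k-1} + N_{k-1} for k ≥ 1 (one summand per function symbol, arity giving the exponent).
N_0 = 2
N_1 = 2 + 2 + 2 = 6
Terms of depth exactly 1: N_1 − N_0 = 6 − 2 = 4.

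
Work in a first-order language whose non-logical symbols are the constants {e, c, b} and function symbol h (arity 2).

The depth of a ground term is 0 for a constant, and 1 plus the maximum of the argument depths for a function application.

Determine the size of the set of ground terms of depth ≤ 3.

Write N_k for the number of ground terms of depth ≤ k. A term of depth ≤ k is either a constant or a function symbol applied to arguments of depth ≤ k−1, so N_k = 3 + N_{k-1}^2.
N_0 = 3
N_1 = 3 + 3^2 = 12
N_2 = 3 + 12^2 = 147
N_3 = 3 + 147^2 = 21612

21612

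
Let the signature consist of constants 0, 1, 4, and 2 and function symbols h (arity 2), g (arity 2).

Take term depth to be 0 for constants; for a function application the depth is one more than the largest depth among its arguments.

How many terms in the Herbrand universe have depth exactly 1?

32

Count level by level. With function symbols h/2, g/2, the terms of depth ≤ k are the 4 constants together with each function applied to depth-≤(k−1) tuples, so N_k = 4 + N_{k-1}^2 + N_{k-1}^2.
N_0 = 4
N_1 = 4 + 4^2 + 4^2 = 36
Terms of depth exactly 1: N_1 − N_0 = 36 − 4 = 32.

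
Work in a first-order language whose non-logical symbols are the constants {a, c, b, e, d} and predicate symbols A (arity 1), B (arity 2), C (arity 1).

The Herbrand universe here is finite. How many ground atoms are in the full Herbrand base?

35

With no function symbols, the Herbrand universe is just the 5 constants.
Ground atoms per predicate: A: 5, B: 5^2 = 25, C: 5.
Herbrand base size = 5 + 25 + 5 = 35.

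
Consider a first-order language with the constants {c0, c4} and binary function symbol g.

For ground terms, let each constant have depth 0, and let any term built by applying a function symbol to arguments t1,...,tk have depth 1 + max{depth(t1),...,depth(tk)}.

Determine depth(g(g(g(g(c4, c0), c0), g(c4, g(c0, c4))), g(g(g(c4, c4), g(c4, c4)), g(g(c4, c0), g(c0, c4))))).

4

depth(g(c4, c0)) = 1 + max(0, 0) = 1
depth(g(g(c4, c0), c0)) = 1 + max(1, 0) = 2
depth(g(c0, c4)) = 1 + max(0, 0) = 1
depth(g(c4, g(c0, c4))) = 1 + max(0, 1) = 2
depth(g(g(g(c4, c0), c0), g(c4, g(c0, c4)))) = 1 + max(2, 2) = 3
depth(g(c4, c4)) = 1 + max(0, 0) = 1
depth(g(g(c4, c4), g(c4, c4))) = 1 + max(1, 1) = 2
depth(g(g(c4, c0), g(c0, c4))) = 1 + max(1, 1) = 2
depth(g(g(g(c4, c4), g(c4, c4)), g(g(c4, c0), g(c0, c4)))) = 1 + max(2, 2) = 3
depth(g(g(g(g(c4, c0), c0), g(c4, g(c0, c4))), g(g(g(c4, c4), g(c4, c4)), g(g(c4, c0), g(c0, c4))))) = 1 + max(3, 3) = 4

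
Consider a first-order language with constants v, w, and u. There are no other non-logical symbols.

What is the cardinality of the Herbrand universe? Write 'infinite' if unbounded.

There are no function symbols, so every ground term is one of the 3 constants.
The Herbrand universe is {v, w, u}, which is finite with 3 elements.

3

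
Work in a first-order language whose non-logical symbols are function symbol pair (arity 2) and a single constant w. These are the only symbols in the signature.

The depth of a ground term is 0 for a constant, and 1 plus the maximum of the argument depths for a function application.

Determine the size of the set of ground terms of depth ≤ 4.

Let N_k count ground terms of depth at most k. Each non-constant term of depth ≤ k is some function symbol applied to depth-≤(k−1) arguments, giving N_k = 1 + N_{k-1}^2.
N_0 = 1
N_1 = 1 + 1^2 = 2
N_2 = 1 + 2^2 = 5
N_3 = 1 + 5^2 = 26
N_4 = 1 + 26^2 = 677

677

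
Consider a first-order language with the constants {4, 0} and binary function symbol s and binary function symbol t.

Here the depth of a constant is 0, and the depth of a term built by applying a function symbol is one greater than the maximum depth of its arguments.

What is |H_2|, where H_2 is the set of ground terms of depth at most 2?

Count level by level. With function symbols s/2, t/2, the terms of depth ≤ k are the 2 constants together with each function applied to depth-≤(k−1) tuples, so N_k = 2 + N_{k-1}^2 + N_{k-1}^2.
N_0 = 2
N_1 = 2 + 2^2 + 2^2 = 10
N_2 = 2 + 10^2 + 10^2 = 202

202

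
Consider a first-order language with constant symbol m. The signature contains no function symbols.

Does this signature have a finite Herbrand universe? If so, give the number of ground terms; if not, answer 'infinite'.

There are no function symbols, so the only ground term is the single constant.
The Herbrand universe is {m}, finite with 1 element.

1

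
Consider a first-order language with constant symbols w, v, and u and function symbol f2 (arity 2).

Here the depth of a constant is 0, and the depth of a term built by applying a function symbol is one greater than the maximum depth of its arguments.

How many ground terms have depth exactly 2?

Let N_k = |{terms of depth ≤ k}|. Then N_0 = 3 and N_k = 3 + N_{k-1}^2 for k ≥ 1 (one summand per function symbol, arity giving the exponent).
N_0 = 3
N_1 = 3 + 3^2 = 12
N_2 = 3 + 12^2 = 147
Terms of depth exactly 2: N_2 − N_1 = 147 − 12 = 135.

135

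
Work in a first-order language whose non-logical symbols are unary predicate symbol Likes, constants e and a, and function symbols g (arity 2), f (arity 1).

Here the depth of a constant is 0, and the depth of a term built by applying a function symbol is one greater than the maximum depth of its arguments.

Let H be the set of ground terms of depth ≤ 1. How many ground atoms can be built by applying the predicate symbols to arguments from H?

First count ground terms of depth ≤ 1.
Write N_k for the number of ground terms of depth ≤ k. A term of depth ≤ k is either a constant or a function symbol applied to arguments of depth ≤ k−1, so N_k = 2 + N_{k-1}^2 + N_{k-1}.
N_0 = 2
N_1 = 2 + 2^2 + 2 = 8
Explicitly: e, a, g(e, e), g(e, a), g(a, e), g(a, a), f(e), f(a).
So |H| = 8.
Each predicate of arity r yields |H|^r ground atoms (one per choice of an r-tuple from H):
  Likes: 8
Total ground atoms: 8.

8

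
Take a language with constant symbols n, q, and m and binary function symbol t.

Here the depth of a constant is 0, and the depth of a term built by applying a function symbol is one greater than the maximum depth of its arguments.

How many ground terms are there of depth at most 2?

147

If N_k denotes the number of depth-≤k ground terms, the 3 constants give N_0 = 3, and each function symbol of arity r contributes N_{k-1}^r new terms at level k: N_k = 3 + N_{k-1}^2.
N_0 = 3
N_1 = 3 + 3^2 = 12
N_2 = 3 + 12^2 = 147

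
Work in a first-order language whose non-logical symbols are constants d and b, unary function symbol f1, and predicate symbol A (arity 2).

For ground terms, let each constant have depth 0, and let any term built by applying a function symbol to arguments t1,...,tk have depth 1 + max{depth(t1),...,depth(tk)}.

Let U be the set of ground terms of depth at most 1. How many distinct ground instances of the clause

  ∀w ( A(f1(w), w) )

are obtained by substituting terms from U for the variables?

Ground terms of depth ≤ 1:
  Let N_k count ground terms of depth at most k. Each non-constant term of depth ≤ k is some function symbol applied to depth-≤(k−1) arguments, giving N_k = 2 + N_{k-1}.
  N_0 = 2
  N_1 = 2 + 2 = 4
  Explicitly: d, b, f1(d), f1(b).
So there are 4 ground terms available for substitution.
There is 1 variable to instantiate (w),  occurring in at least one literal, so different choices give different ground instances.
Number of ground instances = 4.

4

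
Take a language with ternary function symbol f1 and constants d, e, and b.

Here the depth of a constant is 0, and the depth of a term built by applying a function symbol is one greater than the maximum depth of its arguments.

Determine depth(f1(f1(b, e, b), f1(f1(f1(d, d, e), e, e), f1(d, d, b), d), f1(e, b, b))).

4

depth(f1(b, e, b)) = 1 + max(0, 0, 0) = 1
depth(f1(d, d, e)) = 1 + max(0, 0, 0) = 1
depth(f1(f1(d, d, e), e, e)) = 1 + max(1, 0, 0) = 2
depth(f1(d, d, b)) = 1 + max(0, 0, 0) = 1
depth(f1(f1(f1(d, d, e), e, e), f1(d, d, b), d)) = 1 + max(2, 1, 0) = 3
depth(f1(e, b, b)) = 1 + max(0, 0, 0) = 1
depth(f1(f1(b, e, b), f1(f1(f1(d, d, e), e, e), f1(d, d, b), d), f1(e, b, b))) = 1 + max(1, 3, 1) = 4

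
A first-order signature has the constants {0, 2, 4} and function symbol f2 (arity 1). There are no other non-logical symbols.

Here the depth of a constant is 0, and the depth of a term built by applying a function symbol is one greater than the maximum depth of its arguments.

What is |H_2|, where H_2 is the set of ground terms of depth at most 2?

Let N_k = |{terms of depth ≤ k}|. Then N_0 = 3 and N_k = 3 + N_{k-1} for k ≥ 1 (one summand per function symbol, arity giving the exponent).
N_0 = 3
N_1 = 3 + 3 = 6
N_2 = 3 + 6 = 9
Explicitly: 0, 2, 4, f2(0), f2(2), f2(4), f2(f2(0)), f2(f2(2)), f2(f2(4)).

9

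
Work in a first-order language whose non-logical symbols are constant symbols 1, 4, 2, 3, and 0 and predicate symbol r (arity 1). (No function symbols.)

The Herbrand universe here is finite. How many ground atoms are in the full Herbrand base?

5

With no function symbols, the Herbrand universe is just the 5 constants.
Ground atoms per predicate: r: 5.
Herbrand base size = 5 = 5.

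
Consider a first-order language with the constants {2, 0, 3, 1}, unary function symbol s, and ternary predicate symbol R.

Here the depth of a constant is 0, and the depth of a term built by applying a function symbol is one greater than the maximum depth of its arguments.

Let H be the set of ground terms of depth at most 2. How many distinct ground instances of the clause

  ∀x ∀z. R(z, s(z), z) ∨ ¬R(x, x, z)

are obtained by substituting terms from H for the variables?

144

Ground terms of depth ≤ 2:
  Write N_k for the number of ground terms of depth ≤ k. A term of depth ≤ k is either a constant or a function symbol applied to arguments of depth ≤ k−1, so N_k = 4 + N_{k-1}.
  N_0 = 4
  N_1 = 4 + 4 = 8
  N_2 = 4 + 8 = 12
So there are 12 ground terms available for substitution.
The clause has 2 distinct variables (x, z), each appearing in the body. In the free term algebra distinct substitutions yield syntactically distinct ground instances.
Number of ground instances = 12^2 = 144.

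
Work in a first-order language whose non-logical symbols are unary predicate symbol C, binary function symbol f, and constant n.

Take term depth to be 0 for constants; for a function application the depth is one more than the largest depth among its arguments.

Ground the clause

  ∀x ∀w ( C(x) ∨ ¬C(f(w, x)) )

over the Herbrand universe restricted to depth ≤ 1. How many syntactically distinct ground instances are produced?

Ground terms of depth ≤ 1:
  If N_k denotes the number of depth-≤k ground terms, the 1 constant gives N_0 = 1, and each function symbol of arity r contributes N_{k-1}^r new terms at level k: N_k = 1 + N_{k-1}^2.
  N_0 = 1
  N_1 = 1 + 1^2 = 2
  Explicitly: n, f(n, n).
So there are 2 ground terms available for substitution.
The clause has 2 distinct variables (x, w), each appearing in the body. In the free term algebra distinct substitutions yield syntactically distinct ground instances.
Number of ground instances = 2^2 = 4.

4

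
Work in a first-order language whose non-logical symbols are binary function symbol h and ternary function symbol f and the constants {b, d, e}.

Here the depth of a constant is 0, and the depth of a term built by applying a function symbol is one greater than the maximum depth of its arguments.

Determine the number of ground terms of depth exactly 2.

Write N_k for the number of ground terms of depth ≤ k. A term of depth ≤ k is either a constant or a function symbol applied to arguments of depth ≤ k−1, so N_k = 3 + N_{k-1}^2 + N_{k-1}^3.
N_0 = 3
N_1 = 3 + 3^2 + 3^3 = 39
N_2 = 3 + 39^2 + 39^3 = 60843
Terms of depth exactly 2: N_2 − N_1 = 60843 − 39 = 60804.

60804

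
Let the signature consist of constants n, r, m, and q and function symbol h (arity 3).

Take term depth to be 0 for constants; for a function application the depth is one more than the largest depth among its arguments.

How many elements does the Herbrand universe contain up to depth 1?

Write N_k for the number of ground terms of depth ≤ k. A term of depth ≤ k is either a constant or a function symbol applied to arguments of depth ≤ k−1, so N_k = 4 + N_{k-1}^3.
N_0 = 4
N_1 = 4 + 4^3 = 68

68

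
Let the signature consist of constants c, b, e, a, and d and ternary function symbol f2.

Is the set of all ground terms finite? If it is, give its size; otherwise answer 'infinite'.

infinite

The signature has at least one function symbol (f2, arity 3) and at least one constant (c).
Iterating f2 gives infinitely many distinct ground terms: c, f2(c, c, c), f2(f2(c, c, c), f2(c, c, c), f2(c, c, c)), ...
So the Herbrand universe is infinite.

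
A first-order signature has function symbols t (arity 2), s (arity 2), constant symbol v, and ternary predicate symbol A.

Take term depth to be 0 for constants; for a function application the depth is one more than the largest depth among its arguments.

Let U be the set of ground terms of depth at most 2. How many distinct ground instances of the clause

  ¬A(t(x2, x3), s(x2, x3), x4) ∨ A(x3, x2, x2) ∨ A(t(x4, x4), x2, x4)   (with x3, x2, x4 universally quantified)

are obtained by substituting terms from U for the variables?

Ground terms of depth ≤ 2:
  If N_k denotes the number of depth-≤k ground terms, the 1 constant gives N_0 = 1, and each function symbol of arity r contributes N_{k-1}^r new terms at level k: N_k = 1 + N_{k-1}^2 + N_{k-1}^2.
  N_0 = 1
  N_1 = 1 + 1^2 + 1^2 = 3
  N_2 = 1 + 3^2 + 3^2 = 19
So there are 19 ground terms available for substitution.
Each of x3, x2, x4 ranges independently over the available ground terms, and distinct assignments produce distinct instances.
Number of ground instances = 19^3 = 6859.

6859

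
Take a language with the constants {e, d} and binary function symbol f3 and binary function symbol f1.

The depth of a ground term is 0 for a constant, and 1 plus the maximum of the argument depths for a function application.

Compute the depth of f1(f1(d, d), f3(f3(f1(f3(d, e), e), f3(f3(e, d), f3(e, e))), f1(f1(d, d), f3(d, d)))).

5

depth(f1(d, d)) = 1 + max(0, 0) = 1
depth(f3(d, e)) = 1 + max(0, 0) = 1
depth(f1(f3(d, e), e)) = 1 + max(1, 0) = 2
depth(f3(e, d)) = 1 + max(0, 0) = 1
depth(f3(e, e)) = 1 + max(0, 0) = 1
depth(f3(f3(e, d), f3(e, e))) = 1 + max(1, 1) = 2
depth(f3(f1(f3(d, e), e), f3(f3(e, d), f3(e, e)))) = 1 + max(2, 2) = 3
depth(f3(d, d)) = 1 + max(0, 0) = 1
depth(f1(f1(d, d), f3(d, d))) = 1 + max(1, 1) = 2
depth(f3(f3(f1(f3(d, e), e), f3(f3(e, d), f3(e, e))), f1(f1(d, d), f3(d, d)))) = 1 + max(3, 2) = 4
depth(f1(f1(d, d), f3(f3(f1(f3(d, e), e), f3(f3(e, d), f3(e, e))), f1(f1(d, d), f3(d, d))))) = 1 + max(1, 4) = 5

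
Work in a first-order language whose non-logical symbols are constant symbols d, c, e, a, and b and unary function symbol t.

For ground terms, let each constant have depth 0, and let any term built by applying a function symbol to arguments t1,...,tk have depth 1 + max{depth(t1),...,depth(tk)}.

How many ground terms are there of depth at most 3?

Let N_k count ground terms of depth at most k. Each non-constant term of depth ≤ k is some function symbol applied to depth-≤(k−1) arguments, giving N_k = 5 + N_{k-1}.
N_0 = 5
N_1 = 5 + 5 = 10
N_2 = 5 + 10 = 15
N_3 = 5 + 15 = 20

20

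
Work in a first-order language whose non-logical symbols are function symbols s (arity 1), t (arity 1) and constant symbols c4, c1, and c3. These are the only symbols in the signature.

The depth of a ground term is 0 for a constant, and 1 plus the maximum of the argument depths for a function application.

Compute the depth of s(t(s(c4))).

depth(s(c4)) = 1 + depth(c4) = 1 + 0 = 1
depth(t(s(c4))) = 1 + depth(s(c4)) = 1 + 1 = 2
depth(s(t(s(c4)))) = 1 + depth(t(s(c4))) = 1 + 2 = 3

3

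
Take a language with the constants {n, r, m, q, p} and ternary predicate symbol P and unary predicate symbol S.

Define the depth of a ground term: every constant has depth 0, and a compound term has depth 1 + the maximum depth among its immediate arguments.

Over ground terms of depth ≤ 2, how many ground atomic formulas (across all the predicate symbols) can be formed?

130

First count ground terms of depth ≤ 2.
With no function symbols every ground term is a constant, so there are exactly 5 ground terms at every depth bound.
N_0 = 5
N_1 = 5
N_2 = 5
So |H| = 5.
Each predicate of arity r yields |H|^r ground atoms (one per choice of an r-tuple from H):
  P: 5^3 = 125;  S: 5
Total ground atoms: 125 + 5 = 130.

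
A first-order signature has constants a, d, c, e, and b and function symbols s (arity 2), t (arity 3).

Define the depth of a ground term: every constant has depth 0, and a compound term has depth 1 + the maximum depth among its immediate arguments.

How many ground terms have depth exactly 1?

If N_k denotes the number of depth-≤k ground terms, the 5 constants give N_0 = 5, and each function symbol of arity r contributes N_{k-1}^r new terms at level k: N_k = 5 + N_{k-1}^2 + N_{k-1}^3.
N_0 = 5
N_1 = 5 + 5^2 + 5^3 = 155
Terms of depth exactly 1: N_1 − N_0 = 155 − 5 = 150.

150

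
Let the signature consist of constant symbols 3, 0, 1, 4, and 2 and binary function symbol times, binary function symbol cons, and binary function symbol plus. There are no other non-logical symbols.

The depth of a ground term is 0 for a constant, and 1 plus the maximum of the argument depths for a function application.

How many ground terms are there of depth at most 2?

19205

Write N_k for the number of ground terms of depth ≤ k. A term of depth ≤ k is either a constant or a function symbol applied to arguments of depth ≤ k−1, so N_k = 5 + N_{k-1}^2 + N_{k-1}^2 + N_{k-1}^2.
N_0 = 5
N_1 = 5 + 5^2 + 5^2 + 5^2 = 80
N_2 = 5 + 80^2 + 80^2 + 80^2 = 19205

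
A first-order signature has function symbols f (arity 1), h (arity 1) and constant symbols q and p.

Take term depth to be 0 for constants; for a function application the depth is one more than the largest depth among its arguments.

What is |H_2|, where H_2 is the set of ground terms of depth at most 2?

14

Count level by level. With function symbols f/1, h/1, the terms of depth ≤ k are the 2 constants together with each function applied to depth-≤(k−1) tuples, so N_k = 2 + N_{k-1} + N_{k-1}.
N_0 = 2
N_1 = 2 + 2 + 2 = 6
N_2 = 2 + 6 + 6 = 14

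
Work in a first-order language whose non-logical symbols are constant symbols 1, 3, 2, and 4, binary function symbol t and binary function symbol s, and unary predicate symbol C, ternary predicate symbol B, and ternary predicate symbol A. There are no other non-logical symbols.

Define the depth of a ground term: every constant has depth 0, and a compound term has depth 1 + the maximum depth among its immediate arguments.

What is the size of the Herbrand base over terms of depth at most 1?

93348

First count ground terms of depth ≤ 1.
Let N_k count ground terms of depth at most k. Each non-constant term of depth ≤ k is some function symbol applied to depth-≤(k−1) arguments, giving N_k = 4 + N_{k-1}^2 + N_{k-1}^2.
N_0 = 4
N_1 = 4 + 4^2 + 4^2 = 36
So |H| = 36.
Each predicate of arity r yields |H|^r ground atoms (one per choice of an r-tuple from H):
  C: 36;  B: 36^3 = 46656;  A: 36^3 = 46656
Total ground atoms: 36 + 46656 + 46656 = 93348.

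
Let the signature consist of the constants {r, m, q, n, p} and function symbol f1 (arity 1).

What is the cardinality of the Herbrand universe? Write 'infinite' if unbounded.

The signature has at least one function symbol (f1, arity 1) and at least one constant (r).
Iterating f1 gives infinitely many distinct ground terms: r, f1(r), f1(f1(r)), ...
So the Herbrand universe is infinite.

infinite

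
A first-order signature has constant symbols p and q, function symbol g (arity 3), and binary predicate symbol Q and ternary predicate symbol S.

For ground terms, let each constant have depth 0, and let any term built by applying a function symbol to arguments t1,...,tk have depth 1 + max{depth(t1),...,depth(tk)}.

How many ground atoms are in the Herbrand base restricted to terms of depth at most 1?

1100

First count ground terms of depth ≤ 1.
Write N_k for the number of ground terms of depth ≤ k. A term of depth ≤ k is either a constant or a function symbol applied to arguments of depth ≤ k−1, so N_k = 2 + N_{k-1}^3.
N_0 = 2
N_1 = 2 + 2^3 = 10
So |H| = 10.
Ground atoms are formed by filling each argument slot of a predicate with a term from H, so an r-ary predicate gives |H|^r atoms:
  Q: 10^2 = 100;  S: 10^3 = 1000
Total ground atoms: 100 + 1000 = 1100.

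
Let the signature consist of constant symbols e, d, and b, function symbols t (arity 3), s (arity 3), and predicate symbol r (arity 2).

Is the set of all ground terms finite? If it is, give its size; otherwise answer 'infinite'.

The signature has at least one function symbol (t, arity 3) and at least one constant (e).
Iterating t gives infinitely many distinct ground terms: e, t(e, e, e), t(t(e, e, e), t(e, e, e), t(e, e, e)), ...
So the Herbrand universe is infinite.

infinite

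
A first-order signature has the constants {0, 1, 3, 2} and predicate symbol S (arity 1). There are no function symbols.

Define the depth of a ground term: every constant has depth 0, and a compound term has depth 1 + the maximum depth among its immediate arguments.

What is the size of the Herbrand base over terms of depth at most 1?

First count ground terms of depth ≤ 1.
With no function symbols every ground term is a constant, so there are exactly 4 ground terms at every depth bound.
N_0 = 4
N_1 = 4
Explicitly: 0, 1, 3, 2.
So |H| = 4.
For each predicate symbol, the number of ground atoms is |H| raised to its arity; summing:
  S: 4
Total ground atoms: 4.

4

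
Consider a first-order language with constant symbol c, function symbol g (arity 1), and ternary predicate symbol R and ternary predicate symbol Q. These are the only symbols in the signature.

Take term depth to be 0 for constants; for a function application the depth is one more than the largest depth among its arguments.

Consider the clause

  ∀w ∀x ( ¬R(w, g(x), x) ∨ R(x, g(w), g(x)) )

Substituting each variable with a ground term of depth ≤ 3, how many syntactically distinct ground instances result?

Ground terms of depth ≤ 3:
  Let N_k = |{terms of depth ≤ k}|. Then N_0 = 1 and N_k = 1 + N_{k-1} for k ≥ 1 (one summand per function symbol, arity giving the exponent).
  N_0 = 1
  N_1 = 1 + 1 = 2
  N_2 = 1 + 2 = 3
  N_3 = 1 + 3 = 4
So there are 4 ground terms available for substitution.
Each of w, x ranges independently over the available ground terms, and distinct assignments produce distinct instances.
Number of ground instances = 4^2 = 16.

16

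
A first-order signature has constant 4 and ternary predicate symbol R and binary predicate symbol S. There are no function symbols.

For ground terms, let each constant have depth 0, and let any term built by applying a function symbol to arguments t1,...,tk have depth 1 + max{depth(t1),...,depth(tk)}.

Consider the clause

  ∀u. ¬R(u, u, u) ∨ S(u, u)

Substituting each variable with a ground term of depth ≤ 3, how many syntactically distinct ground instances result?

1

Ground terms of depth ≤ 3:
  With no function symbols every ground term is a constant, so there is exactly 1 ground term at every depth bound.
  N_0 = 1
  N_1 = 1
  N_2 = 1
  N_3 = 1
  Explicitly: 4.
So there is exactly 1 ground term available for substitution.
There is 1 variable to instantiate (u),  occurring in at least one literal, so different choices give different ground instances.
Number of ground instances = 1.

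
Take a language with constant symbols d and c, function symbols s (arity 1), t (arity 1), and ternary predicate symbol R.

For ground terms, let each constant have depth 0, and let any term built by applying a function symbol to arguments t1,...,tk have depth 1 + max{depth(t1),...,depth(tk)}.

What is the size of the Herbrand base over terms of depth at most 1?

216

First count ground terms of depth ≤ 1.
Let N_k count ground terms of depth at most k. Each non-constant term of depth ≤ k is some function symbol applied to depth-≤(k−1) arguments, giving N_k = 2 + N_{k-1} + N_{k-1}.
N_0 = 2
N_1 = 2 + 2 + 2 = 6
Explicitly: d, c, s(d), s(c), t(d), t(c).
So |H| = 6.
Ground atoms are formed by filling each argument slot of a predicate with a term from H, so an r-ary predicate gives |H|^r atoms:
  R: 6^3 = 216
Total ground atoms: 216.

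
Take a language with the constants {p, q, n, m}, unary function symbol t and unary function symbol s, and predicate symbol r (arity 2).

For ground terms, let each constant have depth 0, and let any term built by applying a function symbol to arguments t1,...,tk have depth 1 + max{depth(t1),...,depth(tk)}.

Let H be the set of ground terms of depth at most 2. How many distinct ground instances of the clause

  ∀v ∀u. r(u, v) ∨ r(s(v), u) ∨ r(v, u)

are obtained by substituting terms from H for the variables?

Ground terms of depth ≤ 2:
  Count level by level. With function symbols t/1, s/1, the terms of depth ≤ k are the 4 constants together with each function applied to depth-≤(k−1) tuples, so N_k = 4 + N_{k-1} + N_{k-1}.
  N_0 = 4
  N_1 = 4 + 4 + 4 = 12
  N_2 = 4 + 12 + 12 = 28
So there are 28 ground terms available for substitution.
The body mentions every one of the 2 quantified variables; since ground terms form a free algebra, no two substitutions collapse to the same formula.
Number of ground instances = 28^2 = 784.

784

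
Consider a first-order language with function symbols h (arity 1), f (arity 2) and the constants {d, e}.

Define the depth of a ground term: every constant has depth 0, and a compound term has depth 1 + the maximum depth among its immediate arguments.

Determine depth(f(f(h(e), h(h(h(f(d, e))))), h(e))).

6

depth(h(e)) = 1 + depth(e) = 1 + 0 = 1
depth(f(d, e)) = 1 + max(0, 0) = 1
depth(h(f(d, e))) = 1 + depth(f(d, e)) = 1 + 1 = 2
depth(h(h(f(d, e)))) = 1 + depth(h(f(d, e))) = 1 + 2 = 3
depth(h(h(h(f(d, e))))) = 1 + depth(h(h(f(d, e)))) = 1 + 3 = 4
depth(f(h(e), h(h(h(f(d, e)))))) = 1 + max(1, 4) = 5
depth(f(f(h(e), h(h(h(f(d, e))))), h(e))) = 1 + max(5, 1) = 6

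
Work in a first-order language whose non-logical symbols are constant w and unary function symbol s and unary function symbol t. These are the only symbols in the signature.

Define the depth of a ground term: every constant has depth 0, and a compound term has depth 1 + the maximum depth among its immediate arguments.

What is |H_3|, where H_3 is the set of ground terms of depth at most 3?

Count level by level. With function symbols s/1, t/1, the terms of depth ≤ k are the 1 constant together with each function applied to depth-≤(k−1) tuples, so N_k = 1 + N_{k-1} + N_{k-1}.
N_0 = 1
N_1 = 1 + 1 + 1 = 3
N_2 = 1 + 3 + 3 = 7
N_3 = 1 + 7 + 7 = 15

15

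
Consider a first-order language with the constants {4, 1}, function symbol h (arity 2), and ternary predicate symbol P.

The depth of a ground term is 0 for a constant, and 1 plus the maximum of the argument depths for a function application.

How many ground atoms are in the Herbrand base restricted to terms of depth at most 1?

First count ground terms of depth ≤ 1.
Let N_k count ground terms of depth at most k. Each non-constant term of depth ≤ k is some function symbol applied to depth-≤(k−1) arguments, giving N_k = 2 + N_{k-1}^2.
N_0 = 2
N_1 = 2 + 2^2 = 6
Explicitly: 4, 1, h(4, 4), h(4, 1), h(1, 4), h(1, 1).
So |H| = 6.
Ground atoms are formed by filling each argument slot of a predicate with a term from H, so an r-ary predicate gives |H|^r atoms:
  P: 6^3 = 216
Total ground atoms: 216.

216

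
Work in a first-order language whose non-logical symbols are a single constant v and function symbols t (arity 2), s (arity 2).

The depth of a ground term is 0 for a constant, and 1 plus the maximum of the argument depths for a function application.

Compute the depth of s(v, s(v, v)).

2

depth(s(v, v)) = 1 + max(0, 0) = 1
depth(s(v, s(v, v))) = 1 + max(0, 1) = 2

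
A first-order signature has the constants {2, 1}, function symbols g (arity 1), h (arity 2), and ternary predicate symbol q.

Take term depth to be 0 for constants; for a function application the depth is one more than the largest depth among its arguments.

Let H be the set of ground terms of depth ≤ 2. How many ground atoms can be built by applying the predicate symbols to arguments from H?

405224

First count ground terms of depth ≤ 2.
Let N_k count ground terms of depth at most k. Each non-constant term of depth ≤ k is some function symbol applied to depth-≤(k−1) arguments, giving N_k = 2 + N_{k-1} + N_{k-1}^2.
N_0 = 2
N_1 = 2 + 2 + 2^2 = 8
N_2 = 2 + 8 + 8^2 = 74
So |H| = 74.
A ground atom is a predicate applied to a tuple of terms from H, so the count is the sum over predicates of |H|^arity:
  q: 74^3 = 405224
Total ground atoms: 405224.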